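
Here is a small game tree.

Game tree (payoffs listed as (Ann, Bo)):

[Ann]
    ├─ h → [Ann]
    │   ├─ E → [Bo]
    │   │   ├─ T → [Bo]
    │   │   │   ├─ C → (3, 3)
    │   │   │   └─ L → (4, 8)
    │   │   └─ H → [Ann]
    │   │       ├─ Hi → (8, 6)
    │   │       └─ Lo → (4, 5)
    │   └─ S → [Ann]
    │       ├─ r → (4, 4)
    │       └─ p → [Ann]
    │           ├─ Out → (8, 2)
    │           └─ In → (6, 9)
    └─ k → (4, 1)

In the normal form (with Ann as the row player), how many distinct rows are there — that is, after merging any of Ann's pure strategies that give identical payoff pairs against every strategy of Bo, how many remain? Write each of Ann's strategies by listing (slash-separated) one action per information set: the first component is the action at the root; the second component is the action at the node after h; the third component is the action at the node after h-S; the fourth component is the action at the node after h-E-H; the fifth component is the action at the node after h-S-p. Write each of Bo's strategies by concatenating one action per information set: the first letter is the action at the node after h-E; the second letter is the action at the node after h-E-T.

Ann has 32 pure strategies: h/E/r/Hi/Out, h/E/r/Hi/In, h/E/r/Lo/Out, h/E/r/Lo/In, h/E/p/Hi/Out, h/E/p/Hi/In, h/E/p/Lo/Out, h/E/p/Lo/In, h/S/r/Hi/Out, h/S/r/Hi/In, h/S/r/Lo/Out, h/S/r/Lo/In, h/S/p/Hi/Out, h/S/p/Hi/In, h/S/p/Lo/Out, h/S/p/Lo/In, k/E/r/Hi/Out, k/E/r/Hi/In, k/E/r/Lo/Out, k/E/r/Lo/In, k/E/p/Hi/Out, k/E/p/Hi/In, k/E/p/Lo/Out, k/E/p/Lo/In, k/S/r/Hi/Out, k/S/r/Hi/In, k/S/r/Lo/Out, k/S/r/Lo/In, k/S/p/Hi/Out, k/S/p/Hi/In, k/S/p/Lo/Out, k/S/p/Lo/In. Columns: TC, TL, HC, HL.
{h/E/r/Hi/Out, h/E/r/Hi/In, h/E/p/Hi/Out, h/E/p/Hi/In} → row (3,3) (4,8) (8,6) (8,6)
{h/E/r/Lo/Out, h/E/r/Lo/In, h/E/p/Lo/Out, h/E/p/Lo/In} → row (3,3) (4,8) (4,5) (4,5)
{h/S/r/Hi/Out, h/S/r/Hi/In, h/S/r/Lo/Out, h/S/r/Lo/In} → row (4,4) (4,4) (4,4) (4,4)
{h/S/p/Hi/Out, h/S/p/Lo/Out} → row (8,2) (8,2) (8,2) (8,2)
{h/S/p/Hi/In, h/S/p/Lo/In} → row (6,9) (6,9) (6,9) (6,9)
{k/E/r/Hi/Out, k/E/r/Hi/In, k/E/r/Lo/Out, k/E/r/Lo/In, k/E/p/Hi/Out, k/E/p/Hi/In, k/E/p/Lo/Out, k/E/p/Lo/In, k/S/r/Hi/Out, k/S/r/Hi/In, k/S/r/Lo/Out, k/S/r/Lo/In, k/S/p/Hi/Out, k/S/p/Hi/In, k/S/p/Lo/Out, k/S/p/Lo/In} → row (4,1) (4,1) (4,1) (4,1)
That's 6 distinct rows out of 32 strategies.

6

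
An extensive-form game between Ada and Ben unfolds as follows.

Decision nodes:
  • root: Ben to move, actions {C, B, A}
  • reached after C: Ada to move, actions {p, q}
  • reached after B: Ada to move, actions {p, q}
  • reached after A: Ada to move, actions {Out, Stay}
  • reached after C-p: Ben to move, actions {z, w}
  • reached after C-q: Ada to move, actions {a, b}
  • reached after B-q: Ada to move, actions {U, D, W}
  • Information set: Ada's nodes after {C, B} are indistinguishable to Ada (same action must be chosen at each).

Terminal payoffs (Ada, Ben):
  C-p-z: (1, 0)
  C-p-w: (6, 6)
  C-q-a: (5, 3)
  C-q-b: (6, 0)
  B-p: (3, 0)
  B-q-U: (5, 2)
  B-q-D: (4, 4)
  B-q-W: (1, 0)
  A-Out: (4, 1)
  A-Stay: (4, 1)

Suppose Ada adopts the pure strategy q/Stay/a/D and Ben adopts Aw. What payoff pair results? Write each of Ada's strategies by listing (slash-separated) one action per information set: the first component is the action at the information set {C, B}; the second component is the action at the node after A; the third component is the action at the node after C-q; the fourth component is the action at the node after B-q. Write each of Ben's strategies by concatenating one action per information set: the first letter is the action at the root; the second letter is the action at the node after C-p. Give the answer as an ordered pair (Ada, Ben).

Trace the play path from the root:
  Ben plays A
  Ada plays Stay at [A]
→ terminal payoff (4, 1).
(Ada's choice at the information set {C, B} is never reached on this path, so it doesn't affect the outcome.)

(4, 1)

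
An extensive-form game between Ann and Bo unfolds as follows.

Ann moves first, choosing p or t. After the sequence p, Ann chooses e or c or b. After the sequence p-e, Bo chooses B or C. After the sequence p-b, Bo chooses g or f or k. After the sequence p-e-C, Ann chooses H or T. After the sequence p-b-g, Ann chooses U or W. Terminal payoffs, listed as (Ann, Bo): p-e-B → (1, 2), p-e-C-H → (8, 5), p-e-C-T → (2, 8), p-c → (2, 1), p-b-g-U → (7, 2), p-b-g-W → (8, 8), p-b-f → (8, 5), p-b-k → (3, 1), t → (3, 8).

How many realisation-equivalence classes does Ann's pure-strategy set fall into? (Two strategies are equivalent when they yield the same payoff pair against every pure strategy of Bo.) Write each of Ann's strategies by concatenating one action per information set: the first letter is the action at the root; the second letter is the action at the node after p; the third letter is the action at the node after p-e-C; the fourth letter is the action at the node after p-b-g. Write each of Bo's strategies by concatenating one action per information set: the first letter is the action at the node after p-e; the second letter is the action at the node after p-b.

6

Ann has 24 pure strategies: peHU, peHW, peTU, peTW, pcHU, pcHW, pcTU, pcTW, pbHU, pbHW, pbTU, pbTW, teHU, teHW, teTU, teTW, tcHU, tcHW, tcTU, tcTW, tbHU, tbHW, tbTU, tbTW. Columns: Bg, Bf, Bk, Cg, Cf, Ck.
{peHU, peHW} → row (1,2) (1,2) (1,2) (8,5) (8,5) (8,5)
{peTU, peTW} → row (1,2) (1,2) (1,2) (2,8) (2,8) (2,8)
{pcHU, pcHW, pcTU, pcTW} → row (2,1) (2,1) (2,1) (2,1) (2,1) (2,1)
{pbHU, pbTU} → row (7,2) (8,5) (3,1) (7,2) (8,5) (3,1)
{pbHW, pbTW} → row (8,8) (8,5) (3,1) (8,8) (8,5) (3,1)
{teHU, teHW, teTU, teTW, tcHU, tcHW, tcTU, tcTW, tbHU, tbHW, tbTU, tbTW} → row (3,8) (3,8) (3,8) (3,8) (3,8) (3,8)
That's 6 distinct rows out of 24 strategies.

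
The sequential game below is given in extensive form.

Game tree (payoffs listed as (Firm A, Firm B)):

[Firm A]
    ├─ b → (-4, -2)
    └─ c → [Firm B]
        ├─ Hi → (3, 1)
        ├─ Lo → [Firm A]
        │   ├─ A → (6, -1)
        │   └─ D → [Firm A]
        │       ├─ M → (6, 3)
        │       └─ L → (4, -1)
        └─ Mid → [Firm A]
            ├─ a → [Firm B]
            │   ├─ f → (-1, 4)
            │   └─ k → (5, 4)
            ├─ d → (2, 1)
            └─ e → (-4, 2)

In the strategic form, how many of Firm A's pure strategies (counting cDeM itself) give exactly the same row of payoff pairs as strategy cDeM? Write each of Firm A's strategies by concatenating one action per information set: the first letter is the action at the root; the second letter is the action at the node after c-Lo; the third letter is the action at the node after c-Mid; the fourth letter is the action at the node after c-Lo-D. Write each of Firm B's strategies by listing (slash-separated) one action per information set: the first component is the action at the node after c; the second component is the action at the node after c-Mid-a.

Row for cDeM (columns Hi/f, Hi/k, Lo/f, Lo/k, Mid/f, Mid/k): (3,1) (3,1) (6,3) (6,3) (-4,2) (-4,2).
Every one of Firm A's information sets is on the play path for some reply by Firm B when Firm A follows cDeM.
Changing the action at any of them therefore changes at least one column, so only cDeM itself gives this row.

1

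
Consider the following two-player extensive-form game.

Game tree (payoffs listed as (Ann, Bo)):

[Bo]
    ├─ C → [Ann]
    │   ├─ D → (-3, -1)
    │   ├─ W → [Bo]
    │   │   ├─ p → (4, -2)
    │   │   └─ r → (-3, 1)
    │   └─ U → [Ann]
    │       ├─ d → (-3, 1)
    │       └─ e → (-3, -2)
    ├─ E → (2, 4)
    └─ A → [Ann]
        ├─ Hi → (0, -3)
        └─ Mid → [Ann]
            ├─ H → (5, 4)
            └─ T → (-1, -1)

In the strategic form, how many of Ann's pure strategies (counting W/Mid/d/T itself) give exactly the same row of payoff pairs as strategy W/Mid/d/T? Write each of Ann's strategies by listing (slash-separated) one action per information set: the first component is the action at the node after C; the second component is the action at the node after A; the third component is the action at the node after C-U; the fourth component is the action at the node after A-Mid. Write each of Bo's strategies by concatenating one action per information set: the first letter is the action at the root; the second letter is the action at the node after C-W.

2

Row for W/Mid/d/T (columns Cp, Cr, Ep, Er, Ap, Ar): (4,-2) (-3,1) (2,4) (2,4) (-1,-1) (-1,-1).
Under W/Mid/d/T, Ann's choice at the node after C-U can never be reached regardless of what Bo does, so varying those choices leaves every outcome unchanged.
Holding the reachable choices fixed and varying the unreachable one freely already gives 2 equivalent strategies.
No other strategy reproduces this row, so those 2 are the full class: W/Mid/d/T, W/Mid/e/T.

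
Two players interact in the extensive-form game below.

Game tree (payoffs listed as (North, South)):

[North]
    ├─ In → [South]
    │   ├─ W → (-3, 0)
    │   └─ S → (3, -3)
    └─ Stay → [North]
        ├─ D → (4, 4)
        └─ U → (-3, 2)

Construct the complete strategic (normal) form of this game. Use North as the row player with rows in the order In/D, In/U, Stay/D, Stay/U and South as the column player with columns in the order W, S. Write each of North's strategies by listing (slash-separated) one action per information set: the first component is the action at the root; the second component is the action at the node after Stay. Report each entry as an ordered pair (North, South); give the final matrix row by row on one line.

In/D: (-3,0) (3,-3) | In/U: (-3,0) (3,-3) | Stay/D: (4,4) (4,4) | Stay/U: (-3,2) (-3,2)

              W        S
  In/D   (-3,0)   (3,-3)
  In/U   (-3,0)   (3,-3)
Stay/D    (4,4)    (4,4)
Stay/U   (-3,2)   (-3,2)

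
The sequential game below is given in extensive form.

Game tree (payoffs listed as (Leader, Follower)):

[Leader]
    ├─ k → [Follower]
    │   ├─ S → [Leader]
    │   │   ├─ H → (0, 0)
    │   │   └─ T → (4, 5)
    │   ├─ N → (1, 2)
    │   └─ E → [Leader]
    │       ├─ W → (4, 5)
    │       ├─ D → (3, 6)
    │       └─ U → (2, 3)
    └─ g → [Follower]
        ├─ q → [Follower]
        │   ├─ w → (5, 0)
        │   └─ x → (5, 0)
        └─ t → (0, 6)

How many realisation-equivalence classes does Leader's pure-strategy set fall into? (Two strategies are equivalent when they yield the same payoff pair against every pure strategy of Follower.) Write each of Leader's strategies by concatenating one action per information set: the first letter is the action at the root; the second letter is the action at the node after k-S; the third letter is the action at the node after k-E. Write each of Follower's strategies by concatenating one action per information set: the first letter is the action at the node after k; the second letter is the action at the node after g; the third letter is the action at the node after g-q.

Leader has 12 pure strategies: kHW, kHD, kHU, kTW, kTD, kTU, gHW, gHD, gHU, gTW, gTD, gTU. Columns: Sqw, Sqx, Stw, Stx, Nqw, Nqx, Ntw, Ntx, Eqw, Eqx, Etw, Etx.
{kHW} → row (0,0) (0,0) (0,0) (0,0) (1,2) (1,2) (1,2) (1,2) (4,5) (4,5) (4,5) (4,5)
{kHD} → row (0,0) (0,0) (0,0) (0,0) (1,2) (1,2) (1,2) (1,2) (3,6) (3,6) (3,6) (3,6)
{kHU} → row (0,0) (0,0) (0,0) (0,0) (1,2) (1,2) (1,2) (1,2) (2,3) (2,3) (2,3) (2,3)
{kTW} → row (4,5) (4,5) (4,5) (4,5) (1,2) (1,2) (1,2) (1,2) (4,5) (4,5) (4,5) (4,5)
{kTD} → row (4,5) (4,5) (4,5) (4,5) (1,2) (1,2) (1,2) (1,2) (3,6) (3,6) (3,6) (3,6)
{kTU} → row (4,5) (4,5) (4,5) (4,5) (1,2) (1,2) (1,2) (1,2) (2,3) (2,3) (2,3) (2,3)
{gHW, gHD, gHU, gTW, gTD, gTU} → row (5,0) (5,0) (0,6) (0,6) (5,0) (5,0) (0,6) (0,6) (5,0) (5,0) (0,6) (0,6)
That's 7 distinct rows out of 12 strategies.

7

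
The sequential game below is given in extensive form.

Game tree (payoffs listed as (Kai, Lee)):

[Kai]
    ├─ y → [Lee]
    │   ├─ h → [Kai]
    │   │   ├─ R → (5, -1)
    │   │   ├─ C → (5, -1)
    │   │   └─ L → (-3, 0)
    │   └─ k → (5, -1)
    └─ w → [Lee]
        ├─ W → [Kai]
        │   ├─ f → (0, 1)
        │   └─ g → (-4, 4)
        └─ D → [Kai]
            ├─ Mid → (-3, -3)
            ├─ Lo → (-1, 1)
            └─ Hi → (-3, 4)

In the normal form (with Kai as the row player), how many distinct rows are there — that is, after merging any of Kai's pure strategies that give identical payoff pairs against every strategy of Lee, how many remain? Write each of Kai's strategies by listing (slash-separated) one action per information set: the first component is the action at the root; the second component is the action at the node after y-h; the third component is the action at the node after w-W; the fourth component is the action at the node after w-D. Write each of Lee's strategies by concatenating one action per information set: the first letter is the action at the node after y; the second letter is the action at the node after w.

Kai has 36 pure strategies: y/R/f/Mid, y/R/f/Lo, y/R/f/Hi, y/R/g/Mid, y/R/g/Lo, y/R/g/Hi, y/C/f/Mid, y/C/f/Lo, y/C/f/Hi, y/C/g/Mid, y/C/g/Lo, y/C/g/Hi, y/L/f/Mid, y/L/f/Lo, y/L/f/Hi, y/L/g/Mid, y/L/g/Lo, y/L/g/Hi, w/R/f/Mid, w/R/f/Lo, w/R/f/Hi, w/R/g/Mid, w/R/g/Lo, w/R/g/Hi, w/C/f/Mid, w/C/f/Lo, w/C/f/Hi, w/C/g/Mid, w/C/g/Lo, w/C/g/Hi, w/L/f/Mid, w/L/f/Lo, w/L/f/Hi, w/L/g/Mid, w/L/g/Lo, w/L/g/Hi. Columns: hW, hD, kW, kD.
{y/R/f/Mid, y/R/f/Lo, y/R/f/Hi, y/R/g/Mid, y/R/g/Lo, y/R/g/Hi, y/C/f/Mid, y/C/f/Lo, y/C/f/Hi, y/C/g/Mid, y/C/g/Lo, y/C/g/Hi} → row (5,-1) (5,-1) (5,-1) (5,-1)
{y/L/f/Mid, y/L/f/Lo, y/L/f/Hi, y/L/g/Mid, y/L/g/Lo, y/L/g/Hi} → row (-3,0) (-3,0) (5,-1) (5,-1)
{w/R/f/Mid, w/C/f/Mid, w/L/f/Mid} → row (0,1) (-3,-3) (0,1) (-3,-3)
{w/R/f/Lo, w/C/f/Lo, w/L/f/Lo} → row (0,1) (-1,1) (0,1) (-1,1)
{w/R/f/Hi, w/C/f/Hi, w/L/f/Hi} → row (0,1) (-3,4) (0,1) (-3,4)
{w/R/g/Mid, w/C/g/Mid, w/L/g/Mid} → row (-4,4) (-3,-3) (-4,4) (-3,-3)
{w/R/g/Lo, w/C/g/Lo, w/L/g/Lo} → row (-4,4) (-1,1) (-4,4) (-1,1)
{w/R/g/Hi, w/C/g/Hi, w/L/g/Hi} → row (-4,4) (-3,4) (-4,4) (-3,4)
That's 8 distinct rows out of 36 strategies.

8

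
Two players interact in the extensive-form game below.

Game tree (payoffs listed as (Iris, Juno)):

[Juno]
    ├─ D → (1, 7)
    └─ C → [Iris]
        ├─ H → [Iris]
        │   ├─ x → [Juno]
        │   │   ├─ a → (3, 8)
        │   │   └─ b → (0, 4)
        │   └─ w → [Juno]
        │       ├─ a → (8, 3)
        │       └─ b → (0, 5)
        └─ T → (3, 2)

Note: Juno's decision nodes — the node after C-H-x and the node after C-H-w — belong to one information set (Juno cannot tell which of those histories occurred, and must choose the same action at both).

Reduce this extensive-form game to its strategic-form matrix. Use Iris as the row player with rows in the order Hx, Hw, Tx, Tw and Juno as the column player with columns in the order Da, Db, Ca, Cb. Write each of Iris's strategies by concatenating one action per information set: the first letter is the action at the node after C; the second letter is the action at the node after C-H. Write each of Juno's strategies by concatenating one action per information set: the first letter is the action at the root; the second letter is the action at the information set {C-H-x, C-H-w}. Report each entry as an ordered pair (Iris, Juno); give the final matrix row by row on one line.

           Da       Db       Ca       Cb
  Hx    (1,7)    (1,7)    (3,8)    (0,4)
  Hw    (1,7)    (1,7)    (8,3)    (0,5)
  Tx    (1,7)    (1,7)    (3,2)    (3,2)
  Tw    (1,7)    (1,7)    (3,2)    (3,2)

Hx: (1,7) (1,7) (3,8) (0,4) | Hw: (1,7) (1,7) (8,3) (0,5) | Tx: (1,7) (1,7) (3,2) (3,2) | Tw: (1,7) (1,7) (3,2) (3,2)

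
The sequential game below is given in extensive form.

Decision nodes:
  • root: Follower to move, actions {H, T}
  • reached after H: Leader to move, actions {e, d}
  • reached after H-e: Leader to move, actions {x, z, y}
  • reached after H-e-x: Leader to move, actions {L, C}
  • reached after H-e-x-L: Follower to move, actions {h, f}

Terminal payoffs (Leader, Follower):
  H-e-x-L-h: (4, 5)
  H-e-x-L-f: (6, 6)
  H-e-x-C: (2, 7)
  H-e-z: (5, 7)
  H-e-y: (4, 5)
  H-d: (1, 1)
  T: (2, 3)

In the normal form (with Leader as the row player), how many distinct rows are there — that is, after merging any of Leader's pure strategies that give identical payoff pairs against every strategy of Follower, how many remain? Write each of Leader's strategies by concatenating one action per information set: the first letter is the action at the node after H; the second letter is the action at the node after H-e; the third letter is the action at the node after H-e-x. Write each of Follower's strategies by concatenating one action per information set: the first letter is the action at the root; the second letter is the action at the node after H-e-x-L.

5

Leader has 12 pure strategies: exL, exC, ezL, ezC, eyL, eyC, dxL, dxC, dzL, dzC, dyL, dyC. Columns: Hh, Hf, Th, Tf.
{exL} → row (4,5) (6,6) (2,3) (2,3)
{exC} → row (2,7) (2,7) (2,3) (2,3)
{ezL, ezC} → row (5,7) (5,7) (2,3) (2,3)
{eyL, eyC} → row (4,5) (4,5) (2,3) (2,3)
{dxL, dxC, dzL, dzC, dyL, dyC} → row (1,1) (1,1) (2,3) (2,3)
That's 5 distinct rows out of 12 strategies.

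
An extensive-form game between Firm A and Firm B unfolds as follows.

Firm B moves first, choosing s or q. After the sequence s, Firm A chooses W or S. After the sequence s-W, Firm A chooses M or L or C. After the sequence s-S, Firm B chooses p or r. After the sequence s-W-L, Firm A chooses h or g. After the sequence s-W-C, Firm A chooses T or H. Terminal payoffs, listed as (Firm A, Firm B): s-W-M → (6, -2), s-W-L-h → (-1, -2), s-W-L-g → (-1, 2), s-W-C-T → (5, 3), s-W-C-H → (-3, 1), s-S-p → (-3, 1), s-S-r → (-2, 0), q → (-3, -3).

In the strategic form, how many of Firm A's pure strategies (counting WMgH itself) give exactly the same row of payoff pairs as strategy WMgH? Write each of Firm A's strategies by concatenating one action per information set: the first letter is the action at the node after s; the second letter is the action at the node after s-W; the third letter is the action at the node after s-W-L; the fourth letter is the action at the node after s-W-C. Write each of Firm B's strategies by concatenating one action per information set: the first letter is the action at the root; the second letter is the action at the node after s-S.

4

Row for WMgH (columns sp, sr, qp, qr): (6,-2) (6,-2) (-3,-3) (-3,-3).
Under WMgH, Firm A's choice at the node after s-W-L and at the node after s-W-C can never be reached regardless of what Firm B does, so varying those choices leaves every outcome unchanged.
Holding the reachable choices fixed and varying the unreachable ones freely already gives 2 × 2 = 4 equivalent strategies.
No other strategy reproduces this row, so those 4 are the full class: WMhT, WMhH, WMgT, WMgH.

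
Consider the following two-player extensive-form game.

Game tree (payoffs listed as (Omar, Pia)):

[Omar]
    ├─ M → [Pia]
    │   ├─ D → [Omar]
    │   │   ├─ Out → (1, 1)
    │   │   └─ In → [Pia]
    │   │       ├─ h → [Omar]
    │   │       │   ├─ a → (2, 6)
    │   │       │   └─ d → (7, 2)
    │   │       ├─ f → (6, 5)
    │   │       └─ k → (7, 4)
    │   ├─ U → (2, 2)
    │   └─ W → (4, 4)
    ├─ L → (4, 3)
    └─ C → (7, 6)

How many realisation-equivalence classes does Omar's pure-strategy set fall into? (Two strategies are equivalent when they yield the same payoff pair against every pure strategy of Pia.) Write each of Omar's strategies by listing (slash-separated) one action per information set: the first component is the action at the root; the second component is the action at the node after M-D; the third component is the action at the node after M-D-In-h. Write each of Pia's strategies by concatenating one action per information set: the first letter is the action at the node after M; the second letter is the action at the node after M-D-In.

5

Omar has 12 pure strategies: M/Out/a, M/Out/d, M/In/a, M/In/d, L/Out/a, L/Out/d, L/In/a, L/In/d, C/Out/a, C/Out/d, C/In/a, C/In/d. Columns: Dh, Df, Dk, Uh, Uf, Uk, Wh, Wf, Wk.
{M/Out/a, M/Out/d} → row (1,1) (1,1) (1,1) (2,2) (2,2) (2,2) (4,4) (4,4) (4,4)
{M/In/a} → row (2,6) (6,5) (7,4) (2,2) (2,2) (2,2) (4,4) (4,4) (4,4)
{M/In/d} → row (7,2) (6,5) (7,4) (2,2) (2,2) (2,2) (4,4) (4,4) (4,4)
{L/Out/a, L/Out/d, L/In/a, L/In/d} → row (4,3) (4,3) (4,3) (4,3) (4,3) (4,3) (4,3) (4,3) (4,3)
{C/Out/a, C/Out/d, C/In/a, C/In/d} → row (7,6) (7,6) (7,6) (7,6) (7,6) (7,6) (7,6) (7,6) (7,6)
That's 5 distinct rows out of 12 strategies.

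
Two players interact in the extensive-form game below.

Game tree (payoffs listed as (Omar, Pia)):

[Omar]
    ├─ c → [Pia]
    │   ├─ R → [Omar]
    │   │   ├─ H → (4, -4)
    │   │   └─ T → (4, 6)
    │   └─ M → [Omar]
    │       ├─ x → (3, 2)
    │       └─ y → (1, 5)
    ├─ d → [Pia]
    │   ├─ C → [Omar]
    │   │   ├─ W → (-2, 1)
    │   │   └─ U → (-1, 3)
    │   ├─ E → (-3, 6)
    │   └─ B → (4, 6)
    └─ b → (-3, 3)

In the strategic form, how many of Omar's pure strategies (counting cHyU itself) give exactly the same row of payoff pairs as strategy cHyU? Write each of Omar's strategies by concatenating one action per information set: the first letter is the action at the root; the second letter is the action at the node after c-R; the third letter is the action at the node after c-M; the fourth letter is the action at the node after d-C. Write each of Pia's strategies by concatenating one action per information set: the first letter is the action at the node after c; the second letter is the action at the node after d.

2

Row for cHyU (columns RC, RE, RB, MC, ME, MB): (4,-4) (4,-4) (4,-4) (1,5) (1,5) (1,5).
Under cHyU, Omar's choice at the node after d-C can never be reached regardless of what Pia does, so varying those choices leaves every outcome unchanged.
Holding the reachable choices fixed and varying the unreachable one freely already gives 2 equivalent strategies.
No other strategy reproduces this row, so those 2 are the full class: cHyW, cHyU.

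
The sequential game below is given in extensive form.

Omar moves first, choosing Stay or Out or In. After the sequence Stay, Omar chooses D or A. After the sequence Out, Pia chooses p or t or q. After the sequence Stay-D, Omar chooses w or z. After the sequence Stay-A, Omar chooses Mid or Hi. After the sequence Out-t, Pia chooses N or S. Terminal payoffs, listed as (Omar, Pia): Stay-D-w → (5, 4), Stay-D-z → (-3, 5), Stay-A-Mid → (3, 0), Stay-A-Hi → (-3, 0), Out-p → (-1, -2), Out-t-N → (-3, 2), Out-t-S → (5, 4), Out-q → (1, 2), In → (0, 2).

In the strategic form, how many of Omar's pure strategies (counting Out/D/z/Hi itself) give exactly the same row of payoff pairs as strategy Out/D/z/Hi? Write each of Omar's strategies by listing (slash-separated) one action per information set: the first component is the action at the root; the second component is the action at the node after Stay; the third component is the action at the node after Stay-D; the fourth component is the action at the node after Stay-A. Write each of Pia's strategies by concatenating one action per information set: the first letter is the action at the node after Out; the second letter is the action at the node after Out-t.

8

Row for Out/D/z/Hi (columns pN, pS, tN, tS, qN, qS): (-1,-2) (-1,-2) (-3,2) (5,4) (1,2) (1,2).
Under Out/D/z/Hi, Omar's choice at the node after Stay and at the node after Stay-D and at the node after Stay-A can never be reached regardless of what Pia does, so varying those choices leaves every outcome unchanged.
Holding the reachable choices fixed and varying the unreachable ones freely already gives 2 × 2 × 2 = 8 equivalent strategies.
No other strategy reproduces this row, so those 8 are the full class: Out/D/w/Mid, Out/D/w/Hi, Out/D/z/Mid, Out/D/z/Hi, Out/A/w/Mid, Out/A/w/Hi, Out/A/z/Mid, Out/A/z/Hi.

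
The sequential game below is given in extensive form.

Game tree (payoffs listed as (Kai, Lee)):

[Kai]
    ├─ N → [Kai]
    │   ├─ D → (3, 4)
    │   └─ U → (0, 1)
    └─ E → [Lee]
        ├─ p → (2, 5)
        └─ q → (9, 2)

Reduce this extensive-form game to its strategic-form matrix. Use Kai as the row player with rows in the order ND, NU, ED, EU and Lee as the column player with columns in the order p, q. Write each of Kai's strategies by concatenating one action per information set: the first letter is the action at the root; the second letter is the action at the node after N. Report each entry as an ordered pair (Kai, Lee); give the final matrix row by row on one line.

            p        q
  ND    (3,4)    (3,4)
  NU    (0,1)    (0,1)
  ED    (2,5)    (9,2)
  EU    (2,5)    (9,2)

ND: (3,4) (3,4) | NU: (0,1) (0,1) | ED: (2,5) (9,2) | EU: (2,5) (9,2)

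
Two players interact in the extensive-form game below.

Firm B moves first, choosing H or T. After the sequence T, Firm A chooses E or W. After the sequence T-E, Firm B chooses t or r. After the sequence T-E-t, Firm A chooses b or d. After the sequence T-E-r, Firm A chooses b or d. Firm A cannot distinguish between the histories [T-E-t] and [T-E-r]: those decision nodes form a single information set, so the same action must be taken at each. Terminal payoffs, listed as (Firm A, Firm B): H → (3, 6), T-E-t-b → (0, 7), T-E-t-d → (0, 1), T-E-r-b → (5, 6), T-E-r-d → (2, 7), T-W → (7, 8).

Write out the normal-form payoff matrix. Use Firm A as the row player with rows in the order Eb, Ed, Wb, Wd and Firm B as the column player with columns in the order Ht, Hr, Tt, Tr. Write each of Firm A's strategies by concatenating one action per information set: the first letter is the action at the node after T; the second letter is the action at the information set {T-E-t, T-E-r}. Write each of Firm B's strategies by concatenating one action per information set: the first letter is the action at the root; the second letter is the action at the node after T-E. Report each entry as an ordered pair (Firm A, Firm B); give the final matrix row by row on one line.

           Ht       Hr       Tt       Tr
  Eb    (3,6)    (3,6)    (0,7)    (5,6)
  Ed    (3,6)    (3,6)    (0,1)    (2,7)
  Wb    (3,6)    (3,6)    (7,8)    (7,8)
  Wd    (3,6)    (3,6)    (7,8)    (7,8)

Eb: (3,6) (3,6) (0,7) (5,6) | Ed: (3,6) (3,6) (0,1) (2,7) | Wb: (3,6) (3,6) (7,8) (7,8) | Wd: (3,6) (3,6) (7,8) (7,8)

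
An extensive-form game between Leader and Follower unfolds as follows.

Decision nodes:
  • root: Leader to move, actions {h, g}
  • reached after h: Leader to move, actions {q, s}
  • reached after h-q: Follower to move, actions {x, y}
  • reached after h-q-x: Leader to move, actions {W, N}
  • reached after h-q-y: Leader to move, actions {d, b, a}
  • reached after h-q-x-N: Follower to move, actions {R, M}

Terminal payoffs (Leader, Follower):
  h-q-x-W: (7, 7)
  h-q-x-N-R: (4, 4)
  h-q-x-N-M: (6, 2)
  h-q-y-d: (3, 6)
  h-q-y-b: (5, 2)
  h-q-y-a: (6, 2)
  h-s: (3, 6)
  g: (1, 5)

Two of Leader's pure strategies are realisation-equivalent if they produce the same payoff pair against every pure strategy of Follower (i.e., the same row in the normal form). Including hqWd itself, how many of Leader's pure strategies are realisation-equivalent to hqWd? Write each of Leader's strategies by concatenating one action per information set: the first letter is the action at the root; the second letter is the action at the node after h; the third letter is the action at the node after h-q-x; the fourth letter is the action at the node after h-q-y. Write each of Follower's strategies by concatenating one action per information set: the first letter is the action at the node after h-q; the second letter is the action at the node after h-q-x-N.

1

Row for hqWd (columns xR, xM, yR, yM): (7,7) (7,7) (3,6) (3,6).
Every one of Leader's information sets is on the play path for some reply by Follower when Leader follows hqWd.
Changing the action at any of them therefore changes at least one column, so only hqWd itself gives this row.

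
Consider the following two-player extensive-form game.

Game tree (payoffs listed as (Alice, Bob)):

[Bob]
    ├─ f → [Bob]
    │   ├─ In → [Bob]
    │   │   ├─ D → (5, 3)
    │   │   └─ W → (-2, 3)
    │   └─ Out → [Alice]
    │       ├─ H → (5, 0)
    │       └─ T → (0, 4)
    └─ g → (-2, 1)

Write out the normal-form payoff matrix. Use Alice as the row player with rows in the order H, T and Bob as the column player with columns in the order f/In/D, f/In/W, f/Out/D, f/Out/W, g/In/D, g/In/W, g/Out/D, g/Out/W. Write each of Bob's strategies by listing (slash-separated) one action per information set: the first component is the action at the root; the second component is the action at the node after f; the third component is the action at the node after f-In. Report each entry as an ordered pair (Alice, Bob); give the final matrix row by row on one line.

       f/In/D   f/In/W  f/Out/D  f/Out/W   g/In/D   g/In/W  g/Out/D  g/Out/W
   H    (5,3)   (-2,3)    (5,0)    (5,0)   (-2,1)   (-2,1)   (-2,1)   (-2,1)
   T    (5,3)   (-2,3)    (0,4)    (0,4)   (-2,1)   (-2,1)   (-2,1)   (-2,1)

H: (5,3) (-2,3) (5,0) (5,0) (-2,1) (-2,1) (-2,1) (-2,1) | T: (5,3) (-2,3) (0,4) (0,4) (-2,1) (-2,1) (-2,1) (-2,1)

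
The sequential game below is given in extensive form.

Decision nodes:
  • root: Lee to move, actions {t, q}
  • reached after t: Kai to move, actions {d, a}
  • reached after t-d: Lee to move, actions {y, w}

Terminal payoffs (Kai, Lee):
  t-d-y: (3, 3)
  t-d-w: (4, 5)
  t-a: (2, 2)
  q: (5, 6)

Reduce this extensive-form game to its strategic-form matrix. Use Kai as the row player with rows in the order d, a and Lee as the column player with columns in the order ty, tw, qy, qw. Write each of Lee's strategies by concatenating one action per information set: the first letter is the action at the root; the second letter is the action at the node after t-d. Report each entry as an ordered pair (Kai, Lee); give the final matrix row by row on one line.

d: (3,3) (4,5) (5,6) (5,6) | a: (2,2) (2,2) (5,6) (5,6)

           ty       tw       qy       qw
   d    (3,3)    (4,5)    (5,6)    (5,6)
   a    (2,2)    (2,2)    (5,6)    (5,6)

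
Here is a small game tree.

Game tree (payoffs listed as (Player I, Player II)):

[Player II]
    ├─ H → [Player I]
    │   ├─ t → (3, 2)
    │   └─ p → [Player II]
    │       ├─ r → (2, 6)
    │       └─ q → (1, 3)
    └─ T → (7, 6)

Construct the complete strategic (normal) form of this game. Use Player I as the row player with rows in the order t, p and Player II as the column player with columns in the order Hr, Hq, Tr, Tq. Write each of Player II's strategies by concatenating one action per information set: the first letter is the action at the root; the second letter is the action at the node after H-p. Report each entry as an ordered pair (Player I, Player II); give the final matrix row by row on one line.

           Hr       Hq       Tr       Tq
   t    (3,2)    (3,2)    (7,6)    (7,6)
   p    (2,6)    (1,3)    (7,6)    (7,6)

t: (3,2) (3,2) (7,6) (7,6) | p: (2,6) (1,3) (7,6) (7,6)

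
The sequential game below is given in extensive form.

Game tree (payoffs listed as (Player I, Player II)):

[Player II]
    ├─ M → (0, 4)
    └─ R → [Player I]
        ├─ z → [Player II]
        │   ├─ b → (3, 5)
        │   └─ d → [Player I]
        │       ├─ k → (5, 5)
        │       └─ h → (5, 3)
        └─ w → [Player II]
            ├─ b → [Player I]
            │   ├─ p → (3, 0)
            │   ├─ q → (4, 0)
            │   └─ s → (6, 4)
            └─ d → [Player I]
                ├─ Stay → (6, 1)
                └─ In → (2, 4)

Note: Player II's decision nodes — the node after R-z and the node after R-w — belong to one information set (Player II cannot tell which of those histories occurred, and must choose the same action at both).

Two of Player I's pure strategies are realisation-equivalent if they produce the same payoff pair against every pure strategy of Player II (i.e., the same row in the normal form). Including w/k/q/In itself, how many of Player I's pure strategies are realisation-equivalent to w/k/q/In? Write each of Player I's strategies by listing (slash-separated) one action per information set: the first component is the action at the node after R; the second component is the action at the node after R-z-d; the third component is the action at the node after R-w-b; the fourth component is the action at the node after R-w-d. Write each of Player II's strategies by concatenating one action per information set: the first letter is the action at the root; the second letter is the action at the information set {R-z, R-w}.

2

Row for w/k/q/In (columns Mb, Md, Rb, Rd): (0,4) (0,4) (4,0) (2,4).
Under w/k/q/In, Player I's choice at the node after R-z-d can never be reached regardless of what Player II does, so varying those choices leaves every outcome unchanged.
Holding the reachable choices fixed and varying the unreachable one freely already gives 2 equivalent strategies.
No other strategy reproduces this row, so those 2 are the full class: w/k/q/In, w/h/q/In.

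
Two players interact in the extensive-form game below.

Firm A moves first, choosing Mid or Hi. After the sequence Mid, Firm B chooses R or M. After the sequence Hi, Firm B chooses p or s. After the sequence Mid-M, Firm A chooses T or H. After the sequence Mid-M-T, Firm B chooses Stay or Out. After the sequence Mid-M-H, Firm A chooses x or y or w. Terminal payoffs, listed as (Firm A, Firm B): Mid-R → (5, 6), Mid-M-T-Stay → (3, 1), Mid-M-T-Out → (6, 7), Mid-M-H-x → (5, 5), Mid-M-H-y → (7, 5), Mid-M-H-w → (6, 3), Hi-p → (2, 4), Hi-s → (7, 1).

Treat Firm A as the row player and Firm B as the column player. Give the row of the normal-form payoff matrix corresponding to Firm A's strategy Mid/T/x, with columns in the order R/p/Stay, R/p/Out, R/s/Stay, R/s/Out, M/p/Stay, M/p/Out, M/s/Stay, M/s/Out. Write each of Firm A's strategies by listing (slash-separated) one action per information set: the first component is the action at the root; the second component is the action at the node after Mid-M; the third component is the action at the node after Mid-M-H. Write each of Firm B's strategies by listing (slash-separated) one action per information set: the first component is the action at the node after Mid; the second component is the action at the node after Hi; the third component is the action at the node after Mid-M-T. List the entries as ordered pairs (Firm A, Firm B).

vs R/p/Stay: Firm A plays Mid → Firm B plays R at [Mid] → (5, 6)
vs R/p/Out: Firm A plays Mid → Firm B plays R at [Mid] → (5, 6)
vs R/s/Stay: Firm A plays Mid → Firm B plays R at [Mid] → (5, 6)
vs R/s/Out: Firm A plays Mid → Firm B plays R at [Mid] → (5, 6)
vs M/p/Stay: Firm A plays Mid → Firm B plays M at [Mid] → Firm A plays T at [Mid-M] → Firm B plays Stay at [Mid-M-T] → (3, 1)
vs M/p/Out: Firm A plays Mid → Firm B plays M at [Mid] → Firm A plays T at [Mid-M] → Firm B plays Out at [Mid-M-T] → (6, 7)
vs M/s/Stay: Firm A plays Mid → Firm B plays M at [Mid] → Firm A plays T at [Mid-M] → Firm B plays Stay at [Mid-M-T] → (3, 1)
vs M/s/Out: Firm A plays Mid → Firm B plays M at [Mid] → Firm A plays T at [Mid-M] → Firm B plays Out at [Mid-M-T] → (6, 7)

(5,6) (5,6) (5,6) (5,6) (3,1) (6,7) (3,1) (6,7)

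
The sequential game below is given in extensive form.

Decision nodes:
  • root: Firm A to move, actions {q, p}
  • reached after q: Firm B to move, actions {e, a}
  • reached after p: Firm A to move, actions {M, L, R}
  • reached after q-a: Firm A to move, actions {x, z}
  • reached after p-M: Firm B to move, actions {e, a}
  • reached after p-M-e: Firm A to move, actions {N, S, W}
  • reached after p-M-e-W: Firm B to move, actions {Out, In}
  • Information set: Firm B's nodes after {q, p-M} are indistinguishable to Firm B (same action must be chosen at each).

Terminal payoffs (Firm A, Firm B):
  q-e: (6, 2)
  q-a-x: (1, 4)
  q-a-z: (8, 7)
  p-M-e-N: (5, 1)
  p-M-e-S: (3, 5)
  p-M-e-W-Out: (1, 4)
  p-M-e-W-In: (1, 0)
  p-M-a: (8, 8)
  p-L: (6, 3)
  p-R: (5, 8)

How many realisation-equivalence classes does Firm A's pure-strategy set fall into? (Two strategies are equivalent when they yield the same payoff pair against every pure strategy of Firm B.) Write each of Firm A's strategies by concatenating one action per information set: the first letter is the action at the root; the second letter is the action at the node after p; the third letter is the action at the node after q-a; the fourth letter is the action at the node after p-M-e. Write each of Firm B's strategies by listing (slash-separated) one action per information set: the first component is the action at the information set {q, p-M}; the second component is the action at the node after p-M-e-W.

Firm A has 36 pure strategies: qMxN, qMxS, qMxW, qMzN, qMzS, qMzW, qLxN, qLxS, qLxW, qLzN, qLzS, qLzW, qRxN, qRxS, qRxW, qRzN, qRzS, qRzW, pMxN, pMxS, pMxW, pMzN, pMzS, pMzW, pLxN, pLxS, pLxW, pLzN, pLzS, pLzW, pRxN, pRxS, pRxW, pRzN, pRzS, pRzW. Columns: e/Out, e/In, a/Out, a/In.
{qMxN, qMxS, qMxW, qLxN, qLxS, qLxW, qRxN, qRxS, qRxW} → row (6,2) (6,2) (1,4) (1,4)
{qMzN, qMzS, qMzW, qLzN, qLzS, qLzW, qRzN, qRzS, qRzW} → row (6,2) (6,2) (8,7) (8,7)
{pMxN, pMzN} → row (5,1) (5,1) (8,8) (8,8)
{pMxS, pMzS} → row (3,5) (3,5) (8,8) (8,8)
{pMxW, pMzW} → row (1,4) (1,0) (8,8) (8,8)
{pLxN, pLxS, pLxW, pLzN, pLzS, pLzW} → row (6,3) (6,3) (6,3) (6,3)
{pRxN, pRxS, pRxW, pRzN, pRzS, pRzW} → row (5,8) (5,8) (5,8) (5,8)
That's 7 distinct rows out of 36 strategies.

7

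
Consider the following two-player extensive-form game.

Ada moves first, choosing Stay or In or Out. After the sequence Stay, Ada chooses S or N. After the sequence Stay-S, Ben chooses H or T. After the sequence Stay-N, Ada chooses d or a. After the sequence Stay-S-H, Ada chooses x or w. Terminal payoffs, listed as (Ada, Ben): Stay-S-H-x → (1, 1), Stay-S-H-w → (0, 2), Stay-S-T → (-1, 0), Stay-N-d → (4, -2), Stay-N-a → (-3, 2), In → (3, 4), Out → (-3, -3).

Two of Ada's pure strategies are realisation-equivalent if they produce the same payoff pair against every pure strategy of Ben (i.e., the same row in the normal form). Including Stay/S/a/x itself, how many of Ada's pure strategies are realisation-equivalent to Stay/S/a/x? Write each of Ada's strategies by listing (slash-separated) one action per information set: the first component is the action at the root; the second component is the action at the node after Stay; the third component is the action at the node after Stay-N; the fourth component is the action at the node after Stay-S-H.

Row for Stay/S/a/x (columns H, T): (1,1) (-1,0).
Under Stay/S/a/x, Ada's choice at the node after Stay-N can never be reached regardless of what Ben does, so varying those choices leaves every outcome unchanged.
Holding the reachable choices fixed and varying the unreachable one freely already gives 2 equivalent strategies.
No other strategy reproduces this row, so those 2 are the full class: Stay/S/d/x, Stay/S/a/x.

2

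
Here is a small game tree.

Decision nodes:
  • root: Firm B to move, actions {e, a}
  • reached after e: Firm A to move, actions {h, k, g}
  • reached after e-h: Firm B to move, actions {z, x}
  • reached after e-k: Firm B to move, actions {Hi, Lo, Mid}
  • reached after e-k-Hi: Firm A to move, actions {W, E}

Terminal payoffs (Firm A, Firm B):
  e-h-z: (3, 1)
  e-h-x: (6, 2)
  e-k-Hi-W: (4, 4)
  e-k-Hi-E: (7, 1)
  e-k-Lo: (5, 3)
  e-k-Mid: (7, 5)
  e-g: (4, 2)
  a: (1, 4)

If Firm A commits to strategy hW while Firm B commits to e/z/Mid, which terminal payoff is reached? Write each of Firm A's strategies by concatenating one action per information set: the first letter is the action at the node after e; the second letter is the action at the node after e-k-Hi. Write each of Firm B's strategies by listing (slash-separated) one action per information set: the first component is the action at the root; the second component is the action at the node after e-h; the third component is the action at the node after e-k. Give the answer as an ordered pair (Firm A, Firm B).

(3, 1)

Trace the play path from the root:
  Firm B plays e
  Firm A plays h at [e]
  Firm B plays z at [e-h]
→ terminal payoff (3, 1).
(Firm A's choice at the node after e-k-Hi is never reached on this path, so it doesn't affect the outcome.)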